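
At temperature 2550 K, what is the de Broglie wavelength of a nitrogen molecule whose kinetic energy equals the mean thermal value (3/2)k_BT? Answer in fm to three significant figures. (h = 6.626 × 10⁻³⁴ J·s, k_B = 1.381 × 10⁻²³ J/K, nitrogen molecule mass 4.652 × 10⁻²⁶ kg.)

KE = (3/2)k_BT = 1.5 × 1.381 × 10⁻²³ × 2550 = 5.282 × 10⁻²⁰ J.
p = √(2mKE) = √(2 × 4.652 × 10⁻²⁶ × 5.282 × 10⁻²⁰) = 7.010 × 10⁻²³ kg·m/s.
λ = h/p = 9.45 × 10⁻¹² m = 9450 fm.

λ = 9450 fm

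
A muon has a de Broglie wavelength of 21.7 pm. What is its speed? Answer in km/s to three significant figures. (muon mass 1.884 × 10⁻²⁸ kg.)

p = h/λ = 6.626 × 10⁻³⁴ / 2.170 × 10⁻¹¹ = 3.053 × 10⁻²³ kg·m/s.
v = p/m = 3.053 × 10⁻²³ / 1.884 × 10⁻²⁸ = 1.62 × 10⁵ m/s = 162 km/s.

v = 162 km/s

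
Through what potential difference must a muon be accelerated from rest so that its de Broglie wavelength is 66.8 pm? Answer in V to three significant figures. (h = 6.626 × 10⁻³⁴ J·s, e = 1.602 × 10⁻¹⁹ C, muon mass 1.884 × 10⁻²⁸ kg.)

V = 1.63 V

p = h/λ = 6.626 × 10⁻³⁴ / 6.680 × 10⁻¹¹ = 9.919 × 10⁻²⁴ kg·m/s.
KE = p²/(2m) = 2.611 × 10⁻¹⁹ J.
V = KE/e = 2.611 × 10⁻¹⁹ / (1.602 × 10⁻¹⁹) = 1.63 V.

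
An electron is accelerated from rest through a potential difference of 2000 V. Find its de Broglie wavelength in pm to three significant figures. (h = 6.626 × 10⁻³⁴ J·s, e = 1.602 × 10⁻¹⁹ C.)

λ = 27.4 pm

KE = eV = 1.602 × 10⁻¹⁹ × 2000 = 3.204 × 10⁻¹⁶ J.
p = √(2mKE) = √(2 × 9.109 × 10⁻³¹ × 3.204 × 10⁻¹⁶) = 2.416 × 10⁻²³ kg·m/s.
λ = h/p = 6.626 × 10⁻³⁴ / 2.416 × 10⁻²³ = 2.74 × 10⁻¹¹ m = 27.4 pm.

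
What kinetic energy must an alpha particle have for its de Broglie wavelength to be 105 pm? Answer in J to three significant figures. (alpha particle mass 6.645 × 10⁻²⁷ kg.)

KE = 3.00 × 10⁻²¹ J

p = h/λ = 6.626 × 10⁻³⁴ / 1.050 × 10⁻¹⁰ = 6.310 × 10⁻²⁴ kg·m/s.
KE = p²/(2m) = (6.310 × 10⁻²⁴)² / (2 × 6.645 × 10⁻²⁷) = 2.996 × 10⁻²¹ J = 3.00 × 10⁻²¹ J.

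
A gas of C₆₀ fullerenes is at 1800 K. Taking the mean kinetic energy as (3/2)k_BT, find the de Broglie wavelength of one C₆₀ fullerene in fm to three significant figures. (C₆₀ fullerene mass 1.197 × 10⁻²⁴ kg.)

λ = 2220 fm

KE = (3/2)k_BT = 1.5 × 1.381 × 10⁻²³ × 1800 = 3.729 × 10⁻²⁰ J.
p = √(2mKE) = √(2 × 1.197 × 10⁻²⁴ × 3.729 × 10⁻²⁰) = 2.988 × 10⁻²² kg·m/s.
λ = h/p = 2.22 × 10⁻¹² m = 2220 fm.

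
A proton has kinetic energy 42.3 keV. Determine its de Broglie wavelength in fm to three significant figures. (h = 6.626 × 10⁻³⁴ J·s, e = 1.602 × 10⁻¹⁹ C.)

KE = 42.3 keV = 6.776 × 10⁻¹⁵ J.
p = √(2mKE) = √(2 × 1.673 × 10⁻²⁷ × 6.776 × 10⁻¹⁵) = 4.762 × 10⁻²¹ kg·m/s.
λ = h/p = 6.626 × 10⁻³⁴ / 4.762 × 10⁻²¹ = 1.39 × 10⁻¹³ m = 139 fm.

λ = 139 fm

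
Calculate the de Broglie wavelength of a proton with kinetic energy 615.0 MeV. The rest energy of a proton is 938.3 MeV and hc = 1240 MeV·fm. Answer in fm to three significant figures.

Total energy E = KE + m₀c² = 615.0 + 938.3 = 1553.3 MeV.
(pc)² = E² − (m₀c²)² = (1553.3)² − (938.3)² = 1.532 × 10⁶ MeV², so pc = 1238 MeV.
λ = hc/(pc) = 1240 MeV·fm / 1238 MeV = 1.00 fm.

λ = 1.00 fm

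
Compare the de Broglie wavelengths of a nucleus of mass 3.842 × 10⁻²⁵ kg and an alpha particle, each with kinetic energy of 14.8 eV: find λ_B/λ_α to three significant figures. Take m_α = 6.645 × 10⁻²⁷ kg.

At fixed KE, p = √(2mKE) so λ = h/p ∝ 1/√m.
λ_B/λ_α = √(m_α/m_B) = √(6.645 × 10⁻²⁷/3.842 × 10⁻²⁵) = √(0.01730) = 0.132.

λ_B/λ_α = 0.132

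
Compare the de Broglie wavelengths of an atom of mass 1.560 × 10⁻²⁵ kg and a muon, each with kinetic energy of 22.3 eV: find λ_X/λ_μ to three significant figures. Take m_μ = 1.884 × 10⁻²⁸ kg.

At fixed KE, p = √(2mKE) so λ = h/p ∝ 1/√m.
λ_X/λ_μ = √(m_μ/m_X) = √(1.884 × 10⁻²⁸/1.560 × 10⁻²⁵) = √(1.208 × 10⁻³) = 0.0348.

λ_X/λ_μ = 0.0348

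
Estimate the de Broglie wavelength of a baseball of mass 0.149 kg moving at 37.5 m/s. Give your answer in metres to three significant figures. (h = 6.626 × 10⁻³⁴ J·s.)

λ = 1.19 × 10⁻³⁴ m

p = mv = 0.149 × 37.5 = 5.587 kg·m/s.
λ = h/p = 6.626 × 10⁻³⁴ / 5.587 = 1.19 × 10⁻³⁴ m.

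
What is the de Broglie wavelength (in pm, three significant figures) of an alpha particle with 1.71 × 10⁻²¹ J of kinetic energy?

p = √(2mKE) = √(2 × 6.645 × 10⁻²⁷ × 1.710 × 10⁻²¹) = 4.767 × 10⁻²⁴ kg·m/s.
λ = h/p = 6.626 × 10⁻³⁴ / 4.767 × 10⁻²⁴ = 1.39 × 10⁻¹⁰ m = 139 pm.

λ = 139 pm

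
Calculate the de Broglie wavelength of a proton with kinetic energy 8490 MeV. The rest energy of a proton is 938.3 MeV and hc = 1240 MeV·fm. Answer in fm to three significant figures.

Total energy E = KE + m₀c² = 8490 + 938.3 = 9428.3 MeV.
(pc)² = E² − (m₀c²)² = (9428.3)² − (938.3)² = 8.801 × 10⁷ MeV², so pc = 9381 MeV.
λ = hc/(pc) = 1240 MeV·fm / 9381 MeV = 0.132 fm.

λ = 0.132 fm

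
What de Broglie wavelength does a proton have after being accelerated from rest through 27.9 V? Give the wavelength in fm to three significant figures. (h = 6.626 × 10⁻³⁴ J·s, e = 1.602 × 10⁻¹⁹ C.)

λ = 5420 fm

KE = eV = 1.602 × 10⁻¹⁹ × 27.90 = 4.470 × 10⁻¹⁸ J.
p = √(2mKE) = √(2 × 1.673 × 10⁻²⁷ × 4.470 × 10⁻¹⁸) = 1.223 × 10⁻²² kg·m/s.
λ = h/p = 6.626 × 10⁻³⁴ / 1.223 × 10⁻²² = 5.42 × 10⁻¹² m = 5420 fm.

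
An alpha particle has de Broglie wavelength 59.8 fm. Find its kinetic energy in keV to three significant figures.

p = h/λ = 6.626 × 10⁻³⁴ / 5.980 × 10⁻¹⁴ = 1.108 × 10⁻²⁰ kg·m/s.
KE = p²/(2m) = (1.108 × 10⁻²⁰)² / (2 × 6.645 × 10⁻²⁷) = 9.238 × 10⁻¹⁵ J = 57.7 keV.

KE = 57.7 keV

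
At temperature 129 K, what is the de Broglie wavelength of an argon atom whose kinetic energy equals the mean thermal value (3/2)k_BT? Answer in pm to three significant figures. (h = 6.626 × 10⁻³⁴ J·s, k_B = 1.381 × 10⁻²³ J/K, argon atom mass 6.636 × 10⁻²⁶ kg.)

λ = 35.2 pm

KE = (3/2)k_BT = 1.5 × 1.381 × 10⁻²³ × 129 = 2.672 × 10⁻²¹ J.
p = √(2mKE) = √(2 × 6.636 × 10⁻²⁶ × 2.672 × 10⁻²¹) = 1.883 × 10⁻²³ kg·m/s.
λ = h/p = 3.52 × 10⁻¹¹ m = 35.2 pm.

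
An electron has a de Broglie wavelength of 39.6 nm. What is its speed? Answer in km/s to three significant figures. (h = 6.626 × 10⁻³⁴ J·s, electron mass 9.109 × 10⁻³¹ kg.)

v = 18.4 km/s

p = h/λ = 6.626 × 10⁻³⁴ / 3.960 × 10⁻⁸ = 1.673 × 10⁻²⁶ kg·m/s.
v = p/m = 1.673 × 10⁻²⁶ / 9.109 × 10⁻³¹ = 1.84 × 10⁴ m/s = 18.4 km/s.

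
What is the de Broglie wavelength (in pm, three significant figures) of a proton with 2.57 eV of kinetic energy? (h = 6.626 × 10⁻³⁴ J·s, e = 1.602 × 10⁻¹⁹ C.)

λ = 17.9 pm

KE = 2.57 eV = 4.117 × 10⁻¹⁹ J.
p = √(2mKE) = √(2 × 1.673 × 10⁻²⁷ × 4.117 × 10⁻¹⁹) = 3.712 × 10⁻²³ kg·m/s.
λ = h/p = 6.626 × 10⁻³⁴ / 3.712 × 10⁻²³ = 1.79 × 10⁻¹¹ m = 17.9 pm.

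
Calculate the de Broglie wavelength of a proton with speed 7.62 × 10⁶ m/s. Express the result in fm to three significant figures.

p = mv = 1.673 × 10⁻²⁷ × 7.62 × 10⁶ = 1.275 × 10⁻²⁰ kg·m/s.
λ = h/p = 6.626 × 10⁻³⁴ / 1.275 × 10⁻²⁰ = 5.20 × 10⁻¹⁴ m = 52.0 fm.

λ = 52.0 fm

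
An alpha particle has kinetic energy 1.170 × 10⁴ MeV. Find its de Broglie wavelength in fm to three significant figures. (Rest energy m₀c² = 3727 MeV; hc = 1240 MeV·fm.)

λ = 0.0828 fm

Total energy E = KE + m₀c² = 1.170 × 10⁴ + 3727 = 15427 MeV.
(pc)² = E² − (m₀c²)² = (15427)² − (3727)² = 2.241 × 10⁸ MeV², so pc = 1.497 × 10⁴ MeV.
λ = hc/(pc) = 1240 MeV·fm / 1.497 × 10⁴ MeV = 0.0828 fm.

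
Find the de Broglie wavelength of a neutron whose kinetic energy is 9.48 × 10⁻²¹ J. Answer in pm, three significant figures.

p = √(2mKE) = √(2 × 1.675 × 10⁻²⁷ × 9.480 × 10⁻²¹) = 5.635 × 10⁻²⁴ kg·m/s.
λ = h/p = 6.626 × 10⁻³⁴ / 5.635 × 10⁻²⁴ = 1.18 × 10⁻¹⁰ m = 118 pm.

λ = 118 pm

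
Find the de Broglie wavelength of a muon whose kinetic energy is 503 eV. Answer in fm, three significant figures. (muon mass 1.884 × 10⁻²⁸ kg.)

λ = 3800 fm

KE = 503 eV = 8.058 × 10⁻¹⁷ J.
p = √(2mKE) = √(2 × 1.884 × 10⁻²⁸ × 8.058 × 10⁻¹⁷) = 1.742 × 10⁻²² kg·m/s.
λ = h/p = 6.626 × 10⁻³⁴ / 1.742 × 10⁻²² = 3.80 × 10⁻¹² m = 3800 fm.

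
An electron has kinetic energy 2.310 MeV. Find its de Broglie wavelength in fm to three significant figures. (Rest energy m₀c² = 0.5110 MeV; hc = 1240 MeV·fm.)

Total energy E = KE + m₀c² = 2.310 + 0.5110 = 2.8210 MeV.
(pc)² = E² − (m₀c²)² = (2.8210)² − (0.5110)² = 7.697 MeV², so pc = 2.774 MeV.
λ = hc/(pc) = 1240 MeV·fm / 2.774 MeV = 447 fm.

λ = 447 fm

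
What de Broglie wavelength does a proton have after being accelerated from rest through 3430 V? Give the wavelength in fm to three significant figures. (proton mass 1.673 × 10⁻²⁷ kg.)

KE = eV = 1.602 × 10⁻¹⁹ × 3430 = 5.495 × 10⁻¹⁶ J.
p = √(2mKE) = √(2 × 1.673 × 10⁻²⁷ × 5.495 × 10⁻¹⁶) = 1.356 × 10⁻²¹ kg·m/s.
λ = h/p = 6.626 × 10⁻³⁴ / 1.356 × 10⁻²¹ = 4.89 × 10⁻¹³ m = 489 fm.

λ = 489 fm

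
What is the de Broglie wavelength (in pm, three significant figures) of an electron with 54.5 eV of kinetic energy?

λ = 166 pm

KE = 54.5 eV = 8.731 × 10⁻¹⁸ J.
p = √(2mKE) = √(2 × 9.109 × 10⁻³¹ × 8.731 × 10⁻¹⁸) = 3.988 × 10⁻²⁴ kg·m/s.
λ = h/p = 6.626 × 10⁻³⁴ / 3.988 × 10⁻²⁴ = 1.66 × 10⁻¹⁰ m = 166 pm.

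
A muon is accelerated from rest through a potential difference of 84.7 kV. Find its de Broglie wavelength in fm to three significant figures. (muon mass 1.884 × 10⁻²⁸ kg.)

KE = eV = 1.602 × 10⁻¹⁹ × 8.470 × 10⁴ = 1.357 × 10⁻¹⁴ J.
p = √(2mKE) = √(2 × 1.884 × 10⁻²⁸ × 1.357 × 10⁻¹⁴) = 2.261 × 10⁻²¹ kg·m/s.
λ = h/p = 6.626 × 10⁻³⁴ / 2.261 × 10⁻²¹ = 2.93 × 10⁻¹³ m = 293 fm.

λ = 293 fm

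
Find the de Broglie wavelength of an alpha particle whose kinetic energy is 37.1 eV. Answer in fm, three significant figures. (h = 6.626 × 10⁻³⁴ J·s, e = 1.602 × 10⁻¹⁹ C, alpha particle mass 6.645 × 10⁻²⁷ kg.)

λ = 2360 fm

KE = 37.1 eV = 5.943 × 10⁻¹⁸ J.
p = √(2mKE) = √(2 × 6.645 × 10⁻²⁷ × 5.943 × 10⁻¹⁸) = 2.810 × 10⁻²² kg·m/s.
λ = h/p = 6.626 × 10⁻³⁴ / 2.810 × 10⁻²² = 2.36 × 10⁻¹² m = 2360 fm.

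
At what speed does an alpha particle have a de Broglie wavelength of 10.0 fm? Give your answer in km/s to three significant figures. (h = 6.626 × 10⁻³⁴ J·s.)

p = h/λ = 6.626 × 10⁻³⁴ / 1.000 × 10⁻¹⁴ = 6.626 × 10⁻²⁰ kg·m/s.
v = p/m = 6.626 × 10⁻²⁰ / 6.645 × 10⁻²⁷ = 9.97 × 10⁶ m/s = 9970 km/s.

v = 9970 km/s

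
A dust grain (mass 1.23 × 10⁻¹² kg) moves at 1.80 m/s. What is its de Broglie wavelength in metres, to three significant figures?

λ = 2.99 × 10⁻²² m

p = mv = 1.23 × 10⁻¹² × 1.80 = 2.214 × 10⁻¹² kg·m/s.
λ = h/p = 6.626 × 10⁻³⁴ / 2.214 × 10⁻¹² = 2.99 × 10⁻²² m.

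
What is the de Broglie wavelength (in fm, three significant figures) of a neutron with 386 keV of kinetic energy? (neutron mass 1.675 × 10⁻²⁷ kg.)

λ = 46.0 fm

KE = 386 keV = 6.184 × 10⁻¹⁴ J.
p = √(2mKE) = √(2 × 1.675 × 10⁻²⁷ × 6.184 × 10⁻¹⁴) = 1.439 × 10⁻²⁰ kg·m/s.
λ = h/p = 6.626 × 10⁻³⁴ / 1.439 × 10⁻²⁰ = 4.60 × 10⁻¹⁴ m = 46.0 fm.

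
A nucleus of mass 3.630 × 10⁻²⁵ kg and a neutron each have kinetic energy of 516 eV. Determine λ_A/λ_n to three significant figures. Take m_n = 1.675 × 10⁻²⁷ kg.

λ_A/λ_n = 0.0679

At fixed KE, p = √(2mKE) so λ = h/p ∝ 1/√m.
λ_A/λ_n = √(m_n/m_A) = √(1.675 × 10⁻²⁷/3.630 × 10⁻²⁵) = √(4.614 × 10⁻³) = 0.0679.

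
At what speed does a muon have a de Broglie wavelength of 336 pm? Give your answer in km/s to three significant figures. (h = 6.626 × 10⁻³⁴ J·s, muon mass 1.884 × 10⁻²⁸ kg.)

p = h/λ = 6.626 × 10⁻³⁴ / 3.360 × 10⁻¹⁰ = 1.972 × 10⁻²⁴ kg·m/s.
v = p/m = 1.972 × 10⁻²⁴ / 1.884 × 10⁻²⁸ = 1.05 × 10⁴ m/s = 10.5 km/s.

v = 10.5 km/s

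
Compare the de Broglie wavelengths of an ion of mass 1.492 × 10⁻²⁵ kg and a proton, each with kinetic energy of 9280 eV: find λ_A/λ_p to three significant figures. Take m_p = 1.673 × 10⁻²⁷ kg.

λ_A/λ_p = 0.106

At fixed KE, p = √(2mKE) so λ = h/p ∝ 1/√m.
λ_A/λ_p = √(m_p/m_A) = √(1.673 × 10⁻²⁷/1.492 × 10⁻²⁵) = √(0.01121) = 0.106.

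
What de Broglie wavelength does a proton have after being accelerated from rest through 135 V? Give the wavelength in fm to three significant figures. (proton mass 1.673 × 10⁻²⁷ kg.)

λ = 2460 fm

KE = eV = 1.602 × 10⁻¹⁹ × 135.0 = 2.163 × 10⁻¹⁷ J.
p = √(2mKE) = √(2 × 1.673 × 10⁻²⁷ × 2.163 × 10⁻¹⁷) = 2.690 × 10⁻²² kg·m/s.
λ = h/p = 6.626 × 10⁻³⁴ / 2.690 × 10⁻²² = 2.46 × 10⁻¹² m = 2460 fm.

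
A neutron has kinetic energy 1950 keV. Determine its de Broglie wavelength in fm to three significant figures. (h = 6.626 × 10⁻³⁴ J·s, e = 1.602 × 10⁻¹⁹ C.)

λ = 20.5 fm

KE = 1950 keV = 3.124 × 10⁻¹³ J.
p = √(2mKE) = √(2 × 1.675 × 10⁻²⁷ × 3.124 × 10⁻¹³) = 3.235 × 10⁻²⁰ kg·m/s.
λ = h/p = 6.626 × 10⁻³⁴ / 3.235 × 10⁻²⁰ = 2.05 × 10⁻¹⁴ m = 20.5 fm.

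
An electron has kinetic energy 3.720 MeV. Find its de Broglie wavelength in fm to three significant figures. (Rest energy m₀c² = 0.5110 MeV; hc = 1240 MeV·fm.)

λ = 295 fm

Total energy E = KE + m₀c² = 3.720 + 0.5110 = 4.2310 MeV.
(pc)² = E² − (m₀c²)² = (4.2310)² − (0.5110)² = 17.64 MeV², so pc = 4.200 MeV.
λ = hc/(pc) = 1240 MeV·fm / 4.200 MeV = 295 fm.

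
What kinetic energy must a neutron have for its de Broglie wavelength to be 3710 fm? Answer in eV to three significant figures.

p = h/λ = 6.626 × 10⁻³⁴ / 3.710 × 10⁻¹² = 1.786 × 10⁻²² kg·m/s.
KE = p²/(2m) = (1.786 × 10⁻²²)² / (2 × 1.675 × 10⁻²⁷) = 9.522 × 10⁻¹⁸ J = 59.4 eV.

KE = 59.4 eV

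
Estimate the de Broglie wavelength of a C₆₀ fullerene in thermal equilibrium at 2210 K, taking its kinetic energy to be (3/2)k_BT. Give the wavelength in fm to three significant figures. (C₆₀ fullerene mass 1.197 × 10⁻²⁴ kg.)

KE = (3/2)k_BT = 1.5 × 1.381 × 10⁻²³ × 2210 = 4.578 × 10⁻²⁰ J.
p = √(2mKE) = √(2 × 1.197 × 10⁻²⁴ × 4.578 × 10⁻²⁰) = 3.311 × 10⁻²² kg·m/s.
λ = h/p = 2.00 × 10⁻¹² m = 2000 fm.

λ = 2000 fm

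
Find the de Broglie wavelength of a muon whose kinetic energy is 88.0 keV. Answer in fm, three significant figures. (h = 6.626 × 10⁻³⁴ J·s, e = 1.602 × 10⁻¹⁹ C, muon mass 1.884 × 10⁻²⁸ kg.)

KE = 88.0 keV = 1.410 × 10⁻¹⁴ J.
p = √(2mKE) = √(2 × 1.884 × 10⁻²⁸ × 1.410 × 10⁻¹⁴) = 2.305 × 10⁻²¹ kg·m/s.
λ = h/p = 6.626 × 10⁻³⁴ / 2.305 × 10⁻²¹ = 2.87 × 10⁻¹³ m = 287 fm.

λ = 287 fm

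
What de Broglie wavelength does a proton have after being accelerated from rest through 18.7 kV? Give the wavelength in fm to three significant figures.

λ = 209 fm

KE = eV = 1.602 × 10⁻¹⁹ × 1.870 × 10⁴ = 2.996 × 10⁻¹⁵ J.
p = √(2mKE) = √(2 × 1.673 × 10⁻²⁷ × 2.996 × 10⁻¹⁵) = 3.166 × 10⁻²¹ kg·m/s.
λ = h/p = 6.626 × 10⁻³⁴ / 3.166 × 10⁻²¹ = 2.09 × 10⁻¹³ m = 209 fm.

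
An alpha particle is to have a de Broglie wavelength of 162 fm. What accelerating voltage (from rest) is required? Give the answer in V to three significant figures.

p = h/λ = 6.626 × 10⁻³⁴ / 1.620 × 10⁻¹³ = 4.090 × 10⁻²¹ kg·m/s.
KE = p²/(2m) = 1.259 × 10⁻¹⁵ J.
V = KE/2e = 1.259 × 10⁻¹⁵ / (2 × 1.602 × 10⁻¹⁹) = 3930 V.

V = 3930 V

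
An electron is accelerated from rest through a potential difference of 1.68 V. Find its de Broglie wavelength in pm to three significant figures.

λ = 946 pm

KE = eV = 1.602 × 10⁻¹⁹ × 1.680 = 2.691 × 10⁻¹⁹ J.
p = √(2mKE) = √(2 × 9.109 × 10⁻³¹ × 2.691 × 10⁻¹⁹) = 7.002 × 10⁻²⁵ kg·m/s.
λ = h/p = 6.626 × 10⁻³⁴ / 7.002 × 10⁻²⁵ = 9.46 × 10⁻¹⁰ m = 946 pm.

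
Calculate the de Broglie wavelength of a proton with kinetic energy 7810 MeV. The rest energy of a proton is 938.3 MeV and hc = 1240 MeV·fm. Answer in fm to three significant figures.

Total energy E = KE + m₀c² = 7810 + 938.3 = 8748.3 MeV.
(pc)² = E² − (m₀c²)² = (8748.3)² − (938.3)² = 7.565 × 10⁷ MeV², so pc = 8698 MeV.
λ = hc/(pc) = 1240 MeV·fm / 8698 MeV = 0.143 fm.

λ = 0.143 fm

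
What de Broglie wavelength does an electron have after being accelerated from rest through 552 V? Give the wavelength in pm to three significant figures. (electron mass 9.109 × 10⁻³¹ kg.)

λ = 52.2 pm

KE = eV = 1.602 × 10⁻¹⁹ × 552.0 = 8.843 × 10⁻¹⁷ J.
p = √(2mKE) = √(2 × 9.109 × 10⁻³¹ × 8.843 × 10⁻¹⁷) = 1.269 × 10⁻²³ kg·m/s.
λ = h/p = 6.626 × 10⁻³⁴ / 1.269 × 10⁻²³ = 5.22 × 10⁻¹¹ m = 52.2 pm.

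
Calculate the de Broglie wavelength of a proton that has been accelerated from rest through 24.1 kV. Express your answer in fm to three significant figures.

KE = eV = 1.602 × 10⁻¹⁹ × 2.410 × 10⁴ = 3.861 × 10⁻¹⁵ J.
p = √(2mKE) = √(2 × 1.673 × 10⁻²⁷ × 3.861 × 10⁻¹⁵) = 3.594 × 10⁻²¹ kg·m/s.
λ = h/p = 6.626 × 10⁻³⁴ / 3.594 × 10⁻²¹ = 1.84 × 10⁻¹³ m = 184 fm.

λ = 184 fm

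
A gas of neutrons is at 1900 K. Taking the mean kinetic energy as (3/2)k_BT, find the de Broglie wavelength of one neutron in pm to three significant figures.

λ = 57.7 pm

KE = (3/2)k_BT = 1.5 × 1.381 × 10⁻²³ × 1900 = 3.936 × 10⁻²⁰ J.
p = √(2mKE) = √(2 × 1.675 × 10⁻²⁷ × 3.936 × 10⁻²⁰) = 1.148 × 10⁻²³ kg·m/s.
λ = h/p = 5.77 × 10⁻¹¹ m = 57.7 pm.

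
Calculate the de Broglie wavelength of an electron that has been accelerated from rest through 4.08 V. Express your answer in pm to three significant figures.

λ = 607 pm

KE = eV = 1.602 × 10⁻¹⁹ × 4.080 = 6.536 × 10⁻¹⁹ J.
p = √(2mKE) = √(2 × 9.109 × 10⁻³¹ × 6.536 × 10⁻¹⁹) = 1.091 × 10⁻²⁴ kg·m/s.
λ = h/p = 6.626 × 10⁻³⁴ / 1.091 × 10⁻²⁴ = 6.07 × 10⁻¹⁰ m = 607 pm.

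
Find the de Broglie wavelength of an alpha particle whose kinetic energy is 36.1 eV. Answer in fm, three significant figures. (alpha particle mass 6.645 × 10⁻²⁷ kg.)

λ = 2390 fm

KE = 36.1 eV = 5.783 × 10⁻¹⁸ J.
p = √(2mKE) = √(2 × 6.645 × 10⁻²⁷ × 5.783 × 10⁻¹⁸) = 2.772 × 10⁻²² kg·m/s.
λ = h/p = 6.626 × 10⁻³⁴ / 2.772 × 10⁻²² = 2.39 × 10⁻¹² m = 2390 fm.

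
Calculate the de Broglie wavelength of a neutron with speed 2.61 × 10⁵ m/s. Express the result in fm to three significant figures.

λ = 1520 fm

p = mv = 1.675 × 10⁻²⁷ × 2.61 × 10⁵ = 4.372 × 10⁻²² kg·m/s.
λ = h/p = 6.626 × 10⁻³⁴ / 4.372 × 10⁻²² = 1.52 × 10⁻¹² m = 1520 fm.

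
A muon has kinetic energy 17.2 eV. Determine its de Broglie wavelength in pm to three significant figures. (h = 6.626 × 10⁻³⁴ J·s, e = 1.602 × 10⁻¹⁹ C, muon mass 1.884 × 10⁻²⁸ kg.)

λ = 20.6 pm

KE = 17.2 eV = 2.755 × 10⁻¹⁸ J.
p = √(2mKE) = √(2 × 1.884 × 10⁻²⁸ × 2.755 × 10⁻¹⁸) = 3.222 × 10⁻²³ kg·m/s.
λ = h/p = 6.626 × 10⁻³⁴ / 3.222 × 10⁻²³ = 2.06 × 10⁻¹¹ m = 20.6 pm.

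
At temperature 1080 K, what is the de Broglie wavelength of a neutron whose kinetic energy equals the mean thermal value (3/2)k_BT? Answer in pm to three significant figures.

KE = (3/2)k_BT = 1.5 × 1.381 × 10⁻²³ × 1080 = 2.237 × 10⁻²⁰ J.
p = √(2mKE) = √(2 × 1.675 × 10⁻²⁷ × 2.237 × 10⁻²⁰) = 8.657 × 10⁻²⁴ kg·m/s.
λ = h/p = 7.65 × 10⁻¹¹ m = 76.5 pm.

λ = 76.5 pm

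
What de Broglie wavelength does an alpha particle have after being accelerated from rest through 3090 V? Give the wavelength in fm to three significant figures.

λ = 183 fm

KE = 2eV = 2 × 1.602 × 10⁻¹⁹ × 3090 = 9.900 × 10⁻¹⁶ J.
p = √(2mKE) = √(2 × 6.645 × 10⁻²⁷ × 9.900 × 10⁻¹⁶) = 3.627 × 10⁻²¹ kg·m/s.
λ = h/p = 6.626 × 10⁻³⁴ / 3.627 × 10⁻²¹ = 1.83 × 10⁻¹³ m = 183 fm.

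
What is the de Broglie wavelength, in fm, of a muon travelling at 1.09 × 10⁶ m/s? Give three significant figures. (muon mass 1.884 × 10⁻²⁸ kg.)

p = mv = 1.884 × 10⁻²⁸ × 1.09 × 10⁶ = 2.054 × 10⁻²² kg·m/s.
λ = h/p = 6.626 × 10⁻³⁴ / 2.054 × 10⁻²² = 3.23 × 10⁻¹² m = 3230 fm.

λ = 3230 fm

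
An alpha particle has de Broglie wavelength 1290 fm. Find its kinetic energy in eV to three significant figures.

p = h/λ = 6.626 × 10⁻³⁴ / 1.290 × 10⁻¹² = 5.136 × 10⁻²² kg·m/s.
KE = p²/(2m) = (5.136 × 10⁻²²)² / (2 × 6.645 × 10⁻²⁷) = 1.985 × 10⁻¹⁷ J = 124 eV.

KE = 124 eV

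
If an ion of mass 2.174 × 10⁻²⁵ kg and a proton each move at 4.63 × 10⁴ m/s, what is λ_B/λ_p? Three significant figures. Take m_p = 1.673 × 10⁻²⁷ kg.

At fixed v, p = mv so λ = h/(mv) ∝ 1/m.
λ_B/λ_p = m_p/m_B = 1.673 × 10⁻²⁷/2.174 × 10⁻²⁵ = 7.70 × 10⁻³.

λ_B/λ_p = 7.70 × 10⁻³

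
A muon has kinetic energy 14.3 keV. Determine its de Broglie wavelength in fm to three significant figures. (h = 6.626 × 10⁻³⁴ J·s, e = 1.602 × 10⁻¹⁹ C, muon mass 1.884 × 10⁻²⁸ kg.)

KE = 14.3 keV = 2.291 × 10⁻¹⁵ J.
p = √(2mKE) = √(2 × 1.884 × 10⁻²⁸ × 2.291 × 10⁻¹⁵) = 9.291 × 10⁻²² kg·m/s.
λ = h/p = 6.626 × 10⁻³⁴ / 9.291 × 10⁻²² = 7.13 × 10⁻¹³ m = 713 fm.

λ = 713 fm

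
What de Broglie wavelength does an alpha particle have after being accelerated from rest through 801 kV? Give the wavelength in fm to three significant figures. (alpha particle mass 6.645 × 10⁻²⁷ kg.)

KE = 2eV = 2 × 1.602 × 10⁻¹⁹ × 8.010 × 10⁵ = 2.566 × 10⁻¹³ J.
p = √(2mKE) = √(2 × 6.645 × 10⁻²⁷ × 2.566 × 10⁻¹³) = 5.840 × 10⁻²⁰ kg·m/s.
λ = h/p = 6.626 × 10⁻³⁴ / 5.840 × 10⁻²⁰ = 1.13 × 10⁻¹⁴ m = 11.3 fm.

λ = 11.3 fm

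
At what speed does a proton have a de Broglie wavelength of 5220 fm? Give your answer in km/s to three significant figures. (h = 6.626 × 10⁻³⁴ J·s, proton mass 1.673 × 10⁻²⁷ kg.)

p = h/λ = 6.626 × 10⁻³⁴ / 5.220 × 10⁻¹² = 1.269 × 10⁻²² kg·m/s.
v = p/m = 1.269 × 10⁻²² / 1.673 × 10⁻²⁷ = 7.59 × 10⁴ m/s = 75.9 km/s.

v = 75.9 km/s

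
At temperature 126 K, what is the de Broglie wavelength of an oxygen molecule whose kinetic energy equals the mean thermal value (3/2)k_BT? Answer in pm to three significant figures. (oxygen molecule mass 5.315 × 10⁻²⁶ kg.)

KE = (3/2)k_BT = 1.5 × 1.381 × 10⁻²³ × 126 = 2.610 × 10⁻²¹ J.
p = √(2mKE) = √(2 × 5.315 × 10⁻²⁶ × 2.610 × 10⁻²¹) = 1.666 × 10⁻²³ kg·m/s.
λ = h/p = 3.98 × 10⁻¹¹ m = 39.8 pm.

λ = 39.8 pm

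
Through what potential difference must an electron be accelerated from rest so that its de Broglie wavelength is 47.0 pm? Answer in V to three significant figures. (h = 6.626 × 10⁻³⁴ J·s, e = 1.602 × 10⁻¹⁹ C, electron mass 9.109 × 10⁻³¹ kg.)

V = 681 V

p = h/λ = 6.626 × 10⁻³⁴ / 4.700 × 10⁻¹¹ = 1.410 × 10⁻²³ kg·m/s.
KE = p²/(2m) = 1.091 × 10⁻¹⁶ J.
V = KE/e = 1.091 × 10⁻¹⁶ / (1.602 × 10⁻¹⁹) = 681 V.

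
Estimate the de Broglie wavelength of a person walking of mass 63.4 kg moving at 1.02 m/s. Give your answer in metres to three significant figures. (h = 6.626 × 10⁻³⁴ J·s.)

λ = 1.02 × 10⁻³⁵ m

p = mv = 63.4 × 1.02 = 6.467 × 10¹ kg·m/s.
λ = h/p = 6.626 × 10⁻³⁴ / 6.467 × 10¹ = 1.02 × 10⁻³⁵ m.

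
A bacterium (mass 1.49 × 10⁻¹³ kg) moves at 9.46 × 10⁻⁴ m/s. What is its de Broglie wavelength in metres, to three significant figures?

λ = 4.70 × 10⁻¹⁸ m

p = mv = 1.49 × 10⁻¹³ × 9.46 × 10⁻⁴ = 1.410 × 10⁻¹⁶ kg·m/s.
λ = h/p = 6.626 × 10⁻³⁴ / 1.410 × 10⁻¹⁶ = 4.70 × 10⁻¹⁸ m.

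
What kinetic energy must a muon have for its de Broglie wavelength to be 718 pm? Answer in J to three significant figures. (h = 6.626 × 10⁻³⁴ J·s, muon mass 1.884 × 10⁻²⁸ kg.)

p = h/λ = 6.626 × 10⁻³⁴ / 7.180 × 10⁻¹⁰ = 9.228 × 10⁻²⁵ kg·m/s.
KE = p²/(2m) = (9.228 × 10⁻²⁵)² / (2 × 1.884 × 10⁻²⁸) = 2.260 × 10⁻²¹ J = 2.26 × 10⁻²¹ J.

KE = 2.26 × 10⁻²¹ J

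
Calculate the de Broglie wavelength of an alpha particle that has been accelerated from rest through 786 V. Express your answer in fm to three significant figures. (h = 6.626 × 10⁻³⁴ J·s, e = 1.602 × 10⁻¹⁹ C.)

λ = 362 fm

KE = 2eV = 2 × 1.602 × 10⁻¹⁹ × 786.0 = 2.518 × 10⁻¹⁶ J.
p = √(2mKE) = √(2 × 6.645 × 10⁻²⁷ × 2.518 × 10⁻¹⁶) = 1.829 × 10⁻²¹ kg·m/s.
λ = h/p = 6.626 × 10⁻³⁴ / 1.829 × 10⁻²¹ = 3.62 × 10⁻¹³ m = 362 fm.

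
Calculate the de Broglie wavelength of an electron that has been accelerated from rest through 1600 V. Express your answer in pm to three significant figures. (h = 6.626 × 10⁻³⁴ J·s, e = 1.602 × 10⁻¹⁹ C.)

KE = eV = 1.602 × 10⁻¹⁹ × 1600 = 2.563 × 10⁻¹⁶ J.
p = √(2mKE) = √(2 × 9.109 × 10⁻³¹ × 2.563 × 10⁻¹⁶) = 2.161 × 10⁻²³ kg·m/s.
λ = h/p = 6.626 × 10⁻³⁴ / 2.161 × 10⁻²³ = 3.07 × 10⁻¹¹ m = 30.7 pm.

λ = 30.7 pm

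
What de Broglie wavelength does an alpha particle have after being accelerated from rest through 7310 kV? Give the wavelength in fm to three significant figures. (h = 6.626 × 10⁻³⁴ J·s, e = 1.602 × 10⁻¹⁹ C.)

λ = 3.76 fm

KE = 2eV = 2 × 1.602 × 10⁻¹⁹ × 7.310 × 10⁶ = 2.342 × 10⁻¹² J.
p = √(2mKE) = √(2 × 6.645 × 10⁻²⁷ × 2.342 × 10⁻¹²) = 1.764 × 10⁻¹⁹ kg·m/s.
λ = h/p = 6.626 × 10⁻³⁴ / 1.764 × 10⁻¹⁹ = 3.76 × 10⁻¹⁵ m = 3.76 fm.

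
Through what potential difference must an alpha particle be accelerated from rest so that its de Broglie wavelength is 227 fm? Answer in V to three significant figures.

V = 2000 V

p = h/λ = 6.626 × 10⁻³⁴ / 2.270 × 10⁻¹³ = 2.919 × 10⁻²¹ kg·m/s.
KE = p²/(2m) = 6.411 × 10⁻¹⁶ J.
V = KE/2e = 6.411 × 10⁻¹⁶ / (2 × 1.602 × 10⁻¹⁹) = 2000 V.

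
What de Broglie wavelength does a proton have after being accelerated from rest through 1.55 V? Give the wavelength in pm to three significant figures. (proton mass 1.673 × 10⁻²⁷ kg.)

KE = eV = 1.602 × 10⁻¹⁹ × 1.550 = 2.483 × 10⁻¹⁹ J.
p = √(2mKE) = √(2 × 1.673 × 10⁻²⁷ × 2.483 × 10⁻¹⁹) = 2.882 × 10⁻²³ kg·m/s.
λ = h/p = 6.626 × 10⁻³⁴ / 2.882 × 10⁻²³ = 2.30 × 10⁻¹¹ m = 23.0 pm.

λ = 23.0 pm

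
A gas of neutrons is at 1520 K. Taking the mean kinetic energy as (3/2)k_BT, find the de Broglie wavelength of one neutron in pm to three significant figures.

λ = 64.5 pm

KE = (3/2)k_BT = 1.5 × 1.381 × 10⁻²³ × 1520 = 3.149 × 10⁻²⁰ J.
p = √(2mKE) = √(2 × 1.675 × 10⁻²⁷ × 3.149 × 10⁻²⁰) = 1.027 × 10⁻²³ kg·m/s.
λ = h/p = 6.45 × 10⁻¹¹ m = 64.5 pm.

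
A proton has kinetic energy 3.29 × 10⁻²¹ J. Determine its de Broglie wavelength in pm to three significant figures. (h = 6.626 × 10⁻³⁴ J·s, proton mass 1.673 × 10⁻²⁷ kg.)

λ = 200 pm

p = √(2mKE) = √(2 × 1.673 × 10⁻²⁷ × 3.290 × 10⁻²¹) = 3.318 × 10⁻²⁴ kg·m/s.
λ = h/p = 6.626 × 10⁻³⁴ / 3.318 × 10⁻²⁴ = 2.00 × 10⁻¹⁰ m = 200 pm.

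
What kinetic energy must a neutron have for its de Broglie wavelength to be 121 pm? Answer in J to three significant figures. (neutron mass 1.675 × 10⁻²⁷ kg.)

KE = 8.95 × 10⁻²¹ J

p = h/λ = 6.626 × 10⁻³⁴ / 1.210 × 10⁻¹⁰ = 5.476 × 10⁻²⁴ kg·m/s.
KE = p²/(2m) = (5.476 × 10⁻²⁴)² / (2 × 1.675 × 10⁻²⁷) = 8.951 × 10⁻²¹ J = 8.95 × 10⁻²¹ J.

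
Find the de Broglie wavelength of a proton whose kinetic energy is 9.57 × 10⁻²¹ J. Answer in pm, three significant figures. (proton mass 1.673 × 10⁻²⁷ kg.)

p = √(2mKE) = √(2 × 1.673 × 10⁻²⁷ × 9.570 × 10⁻²¹) = 5.659 × 10⁻²⁴ kg·m/s.
λ = h/p = 6.626 × 10⁻³⁴ / 5.659 × 10⁻²⁴ = 1.17 × 10⁻¹⁰ m = 117 pm.

λ = 117 pm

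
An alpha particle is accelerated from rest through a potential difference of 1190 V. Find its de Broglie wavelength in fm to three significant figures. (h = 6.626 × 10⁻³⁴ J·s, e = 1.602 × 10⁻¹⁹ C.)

λ = 294 fm

KE = 2eV = 2 × 1.602 × 10⁻¹⁹ × 1190 = 3.813 × 10⁻¹⁶ J.
p = √(2mKE) = √(2 × 6.645 × 10⁻²⁷ × 3.813 × 10⁻¹⁶) = 2.251 × 10⁻²¹ kg·m/s.
λ = h/p = 6.626 × 10⁻³⁴ / 2.251 × 10⁻²¹ = 2.94 × 10⁻¹³ m = 294 fm.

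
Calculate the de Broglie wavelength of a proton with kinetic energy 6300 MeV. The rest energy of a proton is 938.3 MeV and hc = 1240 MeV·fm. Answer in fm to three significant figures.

λ = 0.173 fm

Total energy E = KE + m₀c² = 6300 + 938.3 = 7238.3 MeV.
(pc)² = E² − (m₀c²)² = (7238.3)² − (938.3)² = 5.151 × 10⁷ MeV², so pc = 7177 MeV.
λ = hc/(pc) = 1240 MeV·fm / 7177 MeV = 0.173 fm.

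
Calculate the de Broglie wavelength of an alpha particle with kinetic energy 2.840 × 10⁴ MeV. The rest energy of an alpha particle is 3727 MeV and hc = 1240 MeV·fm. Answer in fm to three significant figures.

Total energy E = KE + m₀c² = 2.840 × 10⁴ + 3727 = 32127 MeV.
(pc)² = E² − (m₀c²)² = (32127)² − (3727)² = 1.018 × 10⁹ MeV², so pc = 3.191 × 10⁴ MeV.
λ = hc/(pc) = 1240 MeV·fm / 3.191 × 10⁴ MeV = 0.0389 fm.

λ = 0.0389 fm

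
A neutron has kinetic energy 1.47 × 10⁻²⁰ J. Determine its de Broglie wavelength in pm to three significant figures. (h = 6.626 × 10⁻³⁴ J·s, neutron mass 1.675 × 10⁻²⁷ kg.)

λ = 94.4 pm

p = √(2mKE) = √(2 × 1.675 × 10⁻²⁷ × 1.470 × 10⁻²⁰) = 7.017 × 10⁻²⁴ kg·m/s.
λ = h/p = 6.626 × 10⁻³⁴ / 7.017 × 10⁻²⁴ = 9.44 × 10⁻¹¹ m = 94.4 pm.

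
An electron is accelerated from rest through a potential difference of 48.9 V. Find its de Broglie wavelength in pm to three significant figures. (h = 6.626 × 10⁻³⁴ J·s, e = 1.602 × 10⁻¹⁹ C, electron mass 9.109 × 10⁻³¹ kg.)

KE = eV = 1.602 × 10⁻¹⁹ × 48.90 = 7.834 × 10⁻¹⁸ J.
p = √(2mKE) = √(2 × 9.109 × 10⁻³¹ × 7.834 × 10⁻¹⁸) = 3.778 × 10⁻²⁴ kg·m/s.
λ = h/p = 6.626 × 10⁻³⁴ / 3.778 × 10⁻²⁴ = 1.75 × 10⁻¹⁰ m = 175 pm.

λ = 175 pm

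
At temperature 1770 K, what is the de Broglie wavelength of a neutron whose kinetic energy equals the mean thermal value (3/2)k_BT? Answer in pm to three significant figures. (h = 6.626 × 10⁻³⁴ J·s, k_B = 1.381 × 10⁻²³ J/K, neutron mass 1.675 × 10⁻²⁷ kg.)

λ = 59.8 pm

KE = (3/2)k_BT = 1.5 × 1.381 × 10⁻²³ × 1770 = 3.667 × 10⁻²⁰ J.
p = √(2mKE) = √(2 × 1.675 × 10⁻²⁷ × 3.667 × 10⁻²⁰) = 1.108 × 10⁻²³ kg·m/s.
λ = h/p = 5.98 × 10⁻¹¹ m = 59.8 pm.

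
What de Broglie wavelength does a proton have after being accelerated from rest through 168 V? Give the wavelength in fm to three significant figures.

λ = 2210 fm

KE = eV = 1.602 × 10⁻¹⁹ × 168.0 = 2.691 × 10⁻¹⁷ J.
p = √(2mKE) = √(2 × 1.673 × 10⁻²⁷ × 2.691 × 10⁻¹⁷) = 3.001 × 10⁻²² kg·m/s.
λ = h/p = 6.626 × 10⁻³⁴ / 3.001 × 10⁻²² = 2.21 × 10⁻¹² m = 2210 fm.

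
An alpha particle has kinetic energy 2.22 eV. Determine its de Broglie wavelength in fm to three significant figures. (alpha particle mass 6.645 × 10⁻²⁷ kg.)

λ = 9640 fm

KE = 2.22 eV = 3.556 × 10⁻¹⁹ J.
p = √(2mKE) = √(2 × 6.645 × 10⁻²⁷ × 3.556 × 10⁻¹⁹) = 6.875 × 10⁻²³ kg·m/s.
λ = h/p = 6.626 × 10⁻³⁴ / 6.875 × 10⁻²³ = 9.64 × 10⁻¹² m = 9640 fm.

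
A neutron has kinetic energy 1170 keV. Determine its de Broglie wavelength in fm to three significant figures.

KE = 1170 keV = 1.874 × 10⁻¹³ J.
p = √(2mKE) = √(2 × 1.675 × 10⁻²⁷ × 1.874 × 10⁻¹³) = 2.506 × 10⁻²⁰ kg·m/s.
λ = h/p = 6.626 × 10⁻³⁴ / 2.506 × 10⁻²⁰ = 2.64 × 10⁻¹⁴ m = 26.4 fm.

λ = 26.4 fm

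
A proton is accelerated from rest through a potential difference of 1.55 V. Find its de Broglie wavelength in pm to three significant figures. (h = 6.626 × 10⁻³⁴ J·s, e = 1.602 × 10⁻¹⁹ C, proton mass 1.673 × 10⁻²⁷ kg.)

λ = 23.0 pm

KE = eV = 1.602 × 10⁻¹⁹ × 1.550 = 2.483 × 10⁻¹⁹ J.
p = √(2mKE) = √(2 × 1.673 × 10⁻²⁷ × 2.483 × 10⁻¹⁹) = 2.882 × 10⁻²³ kg·m/s.
λ = h/p = 6.626 × 10⁻³⁴ / 2.882 × 10⁻²³ = 2.30 × 10⁻¹¹ m = 23.0 pm.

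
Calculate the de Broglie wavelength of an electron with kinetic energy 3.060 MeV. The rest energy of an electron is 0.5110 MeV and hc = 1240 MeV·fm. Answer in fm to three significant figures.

λ = 351 fm

Total energy E = KE + m₀c² = 3.060 + 0.5110 = 3.5710 MeV.
(pc)² = E² − (m₀c²)² = (3.5710)² − (0.5110)² = 12.49 MeV², so pc = 3.534 MeV.
λ = hc/(pc) = 1240 MeV·fm / 3.534 MeV = 351 fm.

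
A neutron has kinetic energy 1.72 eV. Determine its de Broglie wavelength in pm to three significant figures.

KE = 1.72 eV = 2.755 × 10⁻¹⁹ J.
p = √(2mKE) = √(2 × 1.675 × 10⁻²⁷ × 2.755 × 10⁻¹⁹) = 3.038 × 10⁻²³ kg·m/s.
λ = h/p = 6.626 × 10⁻³⁴ / 3.038 × 10⁻²³ = 2.18 × 10⁻¹¹ m = 21.8 pm.

λ = 21.8 pm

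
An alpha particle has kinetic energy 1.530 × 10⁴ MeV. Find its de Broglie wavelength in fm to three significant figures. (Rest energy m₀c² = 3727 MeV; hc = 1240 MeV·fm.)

Total energy E = KE + m₀c² = 1.530 × 10⁴ + 3727 = 19027 MeV.
(pc)² = E² − (m₀c²)² = (19027)² − (3727)² = 3.481 × 10⁸ MeV², so pc = 1.866 × 10⁴ MeV.
λ = hc/(pc) = 1240 MeV·fm / 1.866 × 10⁴ MeV = 0.0665 fm.

λ = 0.0665 fm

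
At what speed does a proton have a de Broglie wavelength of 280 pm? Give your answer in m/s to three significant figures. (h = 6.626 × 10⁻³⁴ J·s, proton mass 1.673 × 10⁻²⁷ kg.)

v = 1410 m/s

p = h/λ = 6.626 × 10⁻³⁴ / 2.800 × 10⁻¹⁰ = 2.366 × 10⁻²⁴ kg·m/s.
v = p/m = 2.366 × 10⁻²⁴ / 1.673 × 10⁻²⁷ = 1.41 × 10³ m/s = 1410 m/s.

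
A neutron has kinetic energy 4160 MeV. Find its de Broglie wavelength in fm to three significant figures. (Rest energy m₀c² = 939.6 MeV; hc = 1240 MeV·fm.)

Total energy E = KE + m₀c² = 4160 + 939.6 = 5099.6 MeV.
(pc)² = E² − (m₀c²)² = (5099.6)² − (939.6)² = 2.512 × 10⁷ MeV², so pc = 5012 MeV.
λ = hc/(pc) = 1240 MeV·fm / 5012 MeV = 0.247 fm.

λ = 0.247 fm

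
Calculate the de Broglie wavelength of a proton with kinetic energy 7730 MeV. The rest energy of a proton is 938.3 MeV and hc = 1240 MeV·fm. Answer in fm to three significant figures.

Total energy E = KE + m₀c² = 7730 + 938.3 = 8668.3 MeV.
(pc)² = E² − (m₀c²)² = (8668.3)² − (938.3)² = 7.426 × 10⁷ MeV², so pc = 8617 MeV.
λ = hc/(pc) = 1240 MeV·fm / 8617 MeV = 0.144 fm.

λ = 0.144 fm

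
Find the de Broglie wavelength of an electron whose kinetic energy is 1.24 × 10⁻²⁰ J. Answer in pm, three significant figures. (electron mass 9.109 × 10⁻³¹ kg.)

λ = 4410 pm

p = √(2mKE) = √(2 × 9.109 × 10⁻³¹ × 1.240 × 10⁻²⁰) = 1.503 × 10⁻²⁵ kg·m/s.
λ = h/p = 6.626 × 10⁻³⁴ / 1.503 × 10⁻²⁵ = 4.41 × 10⁻⁹ m = 4410 pm.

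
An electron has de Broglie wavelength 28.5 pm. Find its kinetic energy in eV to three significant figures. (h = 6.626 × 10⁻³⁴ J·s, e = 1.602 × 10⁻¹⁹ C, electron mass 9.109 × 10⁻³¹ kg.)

p = h/λ = 6.626 × 10⁻³⁴ / 2.850 × 10⁻¹¹ = 2.325 × 10⁻²³ kg·m/s.
KE = p²/(2m) = (2.325 × 10⁻²³)² / (2 × 9.109 × 10⁻³¹) = 2.967 × 10⁻¹⁶ J = 1850 eV.

KE = 1850 eV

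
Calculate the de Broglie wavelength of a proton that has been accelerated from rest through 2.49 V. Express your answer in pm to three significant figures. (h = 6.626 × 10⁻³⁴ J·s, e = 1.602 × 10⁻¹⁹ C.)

λ = 18.1 pm

KE = eV = 1.602 × 10⁻¹⁹ × 2.490 = 3.989 × 10⁻¹⁹ J.
p = √(2mKE) = √(2 × 1.673 × 10⁻²⁷ × 3.989 × 10⁻¹⁹) = 3.653 × 10⁻²³ kg·m/s.
λ = h/p = 6.626 × 10⁻³⁴ / 3.653 × 10⁻²³ = 1.81 × 10⁻¹¹ m = 18.1 pm.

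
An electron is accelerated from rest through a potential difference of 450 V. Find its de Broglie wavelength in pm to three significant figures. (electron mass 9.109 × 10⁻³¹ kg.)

KE = eV = 1.602 × 10⁻¹⁹ × 450.0 = 7.209 × 10⁻¹⁷ J.
p = √(2mKE) = √(2 × 9.109 × 10⁻³¹ × 7.209 × 10⁻¹⁷) = 1.146 × 10⁻²³ kg·m/s.
λ = h/p = 6.626 × 10⁻³⁴ / 1.146 × 10⁻²³ = 5.78 × 10⁻¹¹ m = 57.8 pm.

λ = 57.8 pm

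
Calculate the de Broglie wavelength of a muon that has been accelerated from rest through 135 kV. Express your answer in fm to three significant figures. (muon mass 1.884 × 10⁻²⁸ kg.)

KE = eV = 1.602 × 10⁻¹⁹ × 1.350 × 10⁵ = 2.163 × 10⁻¹⁴ J.
p = √(2mKE) = √(2 × 1.884 × 10⁻²⁸ × 2.163 × 10⁻¹⁴) = 2.855 × 10⁻²¹ kg·m/s.
λ = h/p = 6.626 × 10⁻³⁴ / 2.855 × 10⁻²¹ = 2.32 × 10⁻¹³ m = 232 fm.

λ = 232 fm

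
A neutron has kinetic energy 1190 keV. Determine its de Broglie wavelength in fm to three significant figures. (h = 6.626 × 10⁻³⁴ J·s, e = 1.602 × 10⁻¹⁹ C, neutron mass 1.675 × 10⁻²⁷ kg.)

KE = 1190 keV = 1.906 × 10⁻¹³ J.
p = √(2mKE) = √(2 × 1.675 × 10⁻²⁷ × 1.906 × 10⁻¹³) = 2.527 × 10⁻²⁰ kg·m/s.
λ = h/p = 6.626 × 10⁻³⁴ / 2.527 × 10⁻²⁰ = 2.62 × 10⁻¹⁴ m = 26.2 fm.

λ = 26.2 fm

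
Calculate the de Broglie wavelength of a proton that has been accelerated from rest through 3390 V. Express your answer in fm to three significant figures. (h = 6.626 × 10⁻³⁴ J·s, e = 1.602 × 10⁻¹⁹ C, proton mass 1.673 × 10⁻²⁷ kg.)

KE = eV = 1.602 × 10⁻¹⁹ × 3390 = 5.431 × 10⁻¹⁶ J.
p = √(2mKE) = √(2 × 1.673 × 10⁻²⁷ × 5.431 × 10⁻¹⁶) = 1.348 × 10⁻²¹ kg·m/s.
λ = h/p = 6.626 × 10⁻³⁴ / 1.348 × 10⁻²¹ = 4.92 × 10⁻¹³ m = 492 fm.

λ = 492 fm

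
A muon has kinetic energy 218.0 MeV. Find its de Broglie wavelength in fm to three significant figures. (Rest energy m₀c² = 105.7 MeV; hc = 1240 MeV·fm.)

λ = 4.05 fm

Total energy E = KE + m₀c² = 218.0 + 105.7 = 323.7 MeV.
(pc)² = E² − (m₀c²)² = (323.7)² − (105.7)² = 9.361 × 10⁴ MeV², so pc = 306.0 MeV.
λ = hc/(pc) = 1240 MeV·fm / 306.0 MeV = 4.05 fm.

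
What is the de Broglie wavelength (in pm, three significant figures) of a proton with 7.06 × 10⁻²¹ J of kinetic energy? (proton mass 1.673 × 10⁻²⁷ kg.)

λ = 136 pm

p = √(2mKE) = √(2 × 1.673 × 10⁻²⁷ × 7.060 × 10⁻²¹) = 4.860 × 10⁻²⁴ kg·m/s.
λ = h/p = 6.626 × 10⁻³⁴ / 4.860 × 10⁻²⁴ = 1.36 × 10⁻¹⁰ m = 136 pm.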